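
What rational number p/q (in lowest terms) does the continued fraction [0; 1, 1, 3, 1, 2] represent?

Start with 2.
1 + 1/(2/1) = 1 + 1/2 = 3/2
3 + 1/(3/2) = 3 + 2/3 = 11/3
1 + 1/(11/3) = 1 + 3/11 = 14/11
1 + 1/(14/11) = 1 + 11/14 = 25/14
0 + 1/(25/14) = 0 + 14/25 = 14/25

14/25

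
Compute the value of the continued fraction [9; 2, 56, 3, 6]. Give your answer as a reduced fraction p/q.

a_0 = 9: 9/1
a_1 = 2: 19/2
a_2 = 56: 1073/113
a_3 = 3: 3238/341
a_4 = 6: 20501/2159

20501/2159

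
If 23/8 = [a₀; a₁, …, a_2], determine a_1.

Run the Euclidean algorithm, recording each quotient:
⌊23/8⌋ = 2, remainder 7
⌊8/7⌋ = 1, remainder 1

1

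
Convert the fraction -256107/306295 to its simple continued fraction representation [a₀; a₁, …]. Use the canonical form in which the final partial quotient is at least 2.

⌊-256107/306295⌋ = -1, remainder 50188
⌊306295/50188⌋ = 6, remainder 5167
⌊50188/5167⌋ = 9, remainder 3685
⌊5167/3685⌋ = 1, remainder 1482
⌊3685/1482⌋ = 2, remainder 721
⌊1482/721⌋ = 2, remainder 40
⌊721/40⌋ = 18, remainder 1
⌊40/1⌋ = 40, remainder 0

[-1; 6, 9, 1, 2, 2, 18, 40]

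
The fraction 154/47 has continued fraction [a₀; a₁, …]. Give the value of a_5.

Repeatedly divide and take the remainder:
154 = 3·47 + 13, so a_0 = 3
47 = 3·13 + 8, so a_1 = 3
13 = 1·8 + 5, so a_2 = 1
8 = 1·5 + 3, so a_3 = 1
5 = 1·3 + 2, so a_4 = 1
3 = 1·2 + 1, so a_5 = 1

1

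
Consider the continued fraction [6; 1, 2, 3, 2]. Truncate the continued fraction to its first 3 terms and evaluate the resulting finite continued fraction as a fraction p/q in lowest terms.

20/3

Use the convergent recurrence hₖ = aₖ·hₖ₋₁ + hₖ₋₂ (and likewise for the denominators kₖ):
a_0 = 6: 6/1
a_1 = 1: 7/1
a_2 = 2: 20/3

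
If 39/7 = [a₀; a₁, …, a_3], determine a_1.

39 ÷ 7 → quotient 5, remainder 4
7 ÷ 4 → quotient 1, remainder 3

1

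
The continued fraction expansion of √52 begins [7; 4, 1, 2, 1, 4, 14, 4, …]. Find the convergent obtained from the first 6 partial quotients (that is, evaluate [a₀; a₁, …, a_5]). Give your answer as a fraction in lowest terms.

a_0 = 7: 7/1
a_1 = 4: 29/4
a_2 = 1: 36/5
a_3 = 2: 101/14
a_4 = 1: 137/19
a_5 = 4: 649/90

649/90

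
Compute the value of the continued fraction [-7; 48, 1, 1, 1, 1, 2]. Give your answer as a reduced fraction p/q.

Start with 2.
1 + 1/(2/1) = 1 + 1/2 = 3/2
1 + 1/(3/2) = 1 + 2/3 = 5/3
1 + 1/(5/3) = 1 + 3/5 = 8/5
1 + 1/(8/5) = 1 + 5/8 = 13/8
48 + 1/(13/8) = 48 + 8/13 = 632/13
-7 + 1/(632/13) = -7 + 13/632 = -4411/632

-4411/632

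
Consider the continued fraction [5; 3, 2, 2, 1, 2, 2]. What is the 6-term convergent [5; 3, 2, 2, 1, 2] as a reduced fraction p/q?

344/65

Starting at the tail and folding back:
Start with 2.
1 + 1/(2/1) = 1 + 1/2 = 3/2
2 + 1/(3/2) = 2 + 2/3 = 8/3
2 + 1/(8/3) = 2 + 3/8 = 19/8
3 + 1/(19/8) = 3 + 8/19 = 65/19
5 + 1/(65/19) = 5 + 19/65 = 344/65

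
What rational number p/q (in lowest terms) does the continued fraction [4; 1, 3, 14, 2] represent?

Collapse the nested fraction from the inside out:
Start with 2.
14 + 1/(2/1) = 14 + 1/2 = 29/2
3 + 1/(29/2) = 3 + 2/29 = 89/29
1 + 1/(89/29) = 1 + 29/89 = 118/89
4 + 1/(118/89) = 4 + 89/118 = 561/118

561/118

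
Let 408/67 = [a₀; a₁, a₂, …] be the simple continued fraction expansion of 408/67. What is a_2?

408 = 6·67 + 6, so a_0 = 6
67 = 11·6 + 1, so a_1 = 11
6 = 6·1 + 0, so a_2 = 6

6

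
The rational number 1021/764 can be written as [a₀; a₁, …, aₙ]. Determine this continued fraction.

1021 = 1·764 + 257, so a_0 = 1
764 = 2·257 + 250, so a_1 = 2
257 = 1·250 + 7, so a_2 = 1
250 = 35·7 + 5, so a_3 = 35
7 = 1·5 + 2, so a_4 = 1
5 = 2·2 + 1, so a_5 = 2
2 = 2·1 + 0, so a_6 = 2

[1; 2, 1, 35, 1, 2, 2]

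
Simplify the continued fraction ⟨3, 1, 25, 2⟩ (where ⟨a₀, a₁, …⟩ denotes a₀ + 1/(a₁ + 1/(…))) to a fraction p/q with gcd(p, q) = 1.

210/53

Start with 2.
25 + 1/(2/1) = 25 + 1/2 = 51/2
1 + 1/(51/2) = 1 + 2/51 = 53/51
3 + 1/(53/51) = 3 + 51/53 = 210/53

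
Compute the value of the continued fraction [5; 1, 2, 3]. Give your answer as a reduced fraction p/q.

Compute successive convergents:
a_0 = 5: 5/1
a_1 = 1: 6/1
a_2 = 2: 17/3
a_3 = 3: 57/10

57/10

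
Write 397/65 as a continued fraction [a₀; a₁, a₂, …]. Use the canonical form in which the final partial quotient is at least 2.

[6; 9, 3, 2]

⌊397/65⌋ = 6, remainder 7
⌊65/7⌋ = 9, remainder 2
⌊7/2⌋ = 3, remainder 1
⌊2/1⌋ = 2, remainder 0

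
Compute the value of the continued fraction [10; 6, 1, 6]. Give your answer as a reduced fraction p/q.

a_0 = 10: 10/1
a_1 = 6: 61/6
a_2 = 1: 71/7
a_3 = 6: 487/48

487/48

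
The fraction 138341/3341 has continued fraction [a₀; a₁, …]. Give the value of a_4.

Run the Euclidean algorithm, recording each quotient:
⌊138341/3341⌋ = 41, remainder 1360
⌊3341/1360⌋ = 2, remainder 621
⌊1360/621⌋ = 2, remainder 118
⌊621/118⌋ = 5, remainder 31
⌊118/31⌋ = 3, remainder 25

3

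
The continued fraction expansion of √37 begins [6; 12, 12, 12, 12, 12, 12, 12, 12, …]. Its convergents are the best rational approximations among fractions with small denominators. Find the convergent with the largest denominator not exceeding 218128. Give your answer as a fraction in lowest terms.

128766/21169

List convergents until the denominator exceeds the bound:
a_0 = 6: 6/1  (≤ bound)
a_1 = 12: 73/12  (≤ bound)
a_2 = 12: 882/145  (≤ bound)
a_3 = 12: 10657/1752  (≤ bound)
a_4 = 12: 128766/21169  (≤ bound)
a_5 = 12: 1555849/255780  (> 218128, stop)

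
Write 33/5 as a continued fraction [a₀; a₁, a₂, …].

33 ÷ 5 → quotient 6, remainder 3
5 ÷ 3 → quotient 1, remainder 2
3 ÷ 2 → quotient 1, remainder 1
2 ÷ 1 → quotient 2, remainder 0

[6; 1, 1, 2]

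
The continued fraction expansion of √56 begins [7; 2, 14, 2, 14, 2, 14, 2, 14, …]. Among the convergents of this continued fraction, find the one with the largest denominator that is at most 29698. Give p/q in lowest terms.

List convergents until the denominator exceeds the bound:
a_0 = 7: 7/1  (≤ bound)
a_1 = 2: 15/2  (≤ bound)
a_2 = 14: 217/29  (≤ bound)
a_3 = 2: 449/60  (≤ bound)
a_4 = 14: 6503/869  (≤ bound)
a_5 = 2: 13455/1798  (≤ bound)
a_6 = 14: 194873/26041  (≤ bound)
a_7 = 2: 403201/53880  (> 29698, stop)

194873/26041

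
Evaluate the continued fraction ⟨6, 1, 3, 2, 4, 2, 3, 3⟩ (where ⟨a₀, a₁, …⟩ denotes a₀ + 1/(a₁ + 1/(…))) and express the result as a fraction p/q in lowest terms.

a_0 = 6: 6/1
a_1 = 1: 7/1
a_2 = 3: 27/4
a_3 = 2: 61/9
a_4 = 4: 271/40
a_5 = 2: 603/89
a_6 = 3: 2080/307
a_7 = 3: 6843/1010

6843/1010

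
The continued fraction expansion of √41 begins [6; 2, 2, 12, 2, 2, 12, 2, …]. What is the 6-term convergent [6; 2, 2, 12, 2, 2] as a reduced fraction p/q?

a_0 = 6: 6/1
a_1 = 2: 13/2
a_2 = 2: 32/5
a_3 = 12: 397/62
a_4 = 2: 826/129
a_5 = 2: 2049/320

2049/320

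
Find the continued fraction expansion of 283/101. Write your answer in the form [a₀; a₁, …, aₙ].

[2; 1, 4, 20]

Repeatedly divide and take the remainder:
283 ÷ 101 → quotient 2, remainder 81
101 ÷ 81 → quotient 1, remainder 20
81 ÷ 20 → quotient 4, remainder 1
20 ÷ 1 → quotient 20, remainder 0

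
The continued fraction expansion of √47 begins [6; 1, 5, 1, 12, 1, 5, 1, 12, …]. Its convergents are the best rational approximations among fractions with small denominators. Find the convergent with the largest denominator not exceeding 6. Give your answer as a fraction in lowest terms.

List convergents until the denominator exceeds the bound:
a_0 = 6: 6/1  (≤ bound)
a_1 = 1: 7/1  (≤ bound)
a_2 = 5: 41/6  (≤ bound)
a_3 = 1: 48/7  (> 6, stop)

41/6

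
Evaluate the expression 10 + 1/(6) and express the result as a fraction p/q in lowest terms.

61/6

Start with 6.
10 + 1/(6/1) = 10 + 1/6 = 61/6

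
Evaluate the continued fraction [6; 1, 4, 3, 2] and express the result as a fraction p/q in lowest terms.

a_0 = 6: 6/1
a_1 = 1: 7/1
a_2 = 4: 34/5
a_3 = 3: 109/16
a_4 = 2: 252/37

252/37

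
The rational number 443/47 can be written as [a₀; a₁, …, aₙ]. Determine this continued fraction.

⌊443/47⌋ = 9, remainder 20
⌊47/20⌋ = 2, remainder 7
⌊20/7⌋ = 2, remainder 6
⌊7/6⌋ = 1, remainder 1
⌊6/1⌋ = 6, remainder 0

[9; 2, 2, 1, 6]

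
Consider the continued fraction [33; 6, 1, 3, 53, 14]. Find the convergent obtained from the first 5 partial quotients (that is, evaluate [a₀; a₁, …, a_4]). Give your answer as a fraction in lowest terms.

a_0 = 33: 33/1
a_1 = 6: 199/6
a_2 = 1: 232/7
a_3 = 3: 895/27
a_4 = 53: 47667/1438

47667/1438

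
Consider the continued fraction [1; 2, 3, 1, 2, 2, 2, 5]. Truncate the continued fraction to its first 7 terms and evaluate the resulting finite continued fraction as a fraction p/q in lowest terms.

206/143

Starting at the tail and folding back:
Start with 2.
2 + 1/(2/1) = 2 + 1/2 = 5/2
2 + 1/(5/2) = 2 + 2/5 = 12/5
1 + 1/(12/5) = 1 + 5/12 = 17/12
3 + 1/(17/12) = 3 + 12/17 = 63/17
2 + 1/(63/17) = 2 + 17/63 = 143/63
1 + 1/(143/63) = 1 + 63/143 = 206/143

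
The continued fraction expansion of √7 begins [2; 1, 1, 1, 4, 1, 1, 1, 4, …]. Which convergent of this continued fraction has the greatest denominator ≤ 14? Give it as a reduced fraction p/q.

a_0 = 2: 2/1  (≤ bound)
a_1 = 1: 3/1  (≤ bound)
a_2 = 1: 5/2  (≤ bound)
a_3 = 1: 8/3  (≤ bound)
a_4 = 4: 37/14  (≤ bound)
a_5 = 1: 45/17  (> 14, stop)

37/14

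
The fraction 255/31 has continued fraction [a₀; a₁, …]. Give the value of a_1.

4

⌊255/31⌋ = 8, remainder 7
⌊31/7⌋ = 4, remainder 3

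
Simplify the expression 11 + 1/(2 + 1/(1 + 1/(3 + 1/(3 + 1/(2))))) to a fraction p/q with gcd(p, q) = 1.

a_0 = 11: 11/1
a_1 = 2: 23/2
a_2 = 1: 34/3
a_3 = 3: 125/11
a_4 = 3: 409/36
a_5 = 2: 943/83

943/83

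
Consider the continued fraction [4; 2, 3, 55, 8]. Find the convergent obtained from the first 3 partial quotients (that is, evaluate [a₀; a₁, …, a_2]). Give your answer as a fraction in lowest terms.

31/7

Use the convergent recurrence hₖ = aₖ·hₖ₋₁ + hₖ₋₂ (and likewise for the denominators kₖ):
a_0 = 4: 4/1
a_1 = 2: 9/2
a_2 = 3: 31/7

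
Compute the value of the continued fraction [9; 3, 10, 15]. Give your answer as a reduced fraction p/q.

a_0 = 9: 9/1
a_1 = 3: 28/3
a_2 = 10: 289/31
a_3 = 15: 4363/468

4363/468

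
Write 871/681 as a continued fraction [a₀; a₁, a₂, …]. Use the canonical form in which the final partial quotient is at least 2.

[1; 3, 1, 1, 2, 2, 7, 2]

Repeatedly divide and take the remainder:
871 ÷ 681 → quotient 1, remainder 190
681 ÷ 190 → quotient 3, remainder 111
190 ÷ 111 → quotient 1, remainder 79
111 ÷ 79 → quotient 1, remainder 32
79 ÷ 32 → quotient 2, remainder 15
32 ÷ 15 → quotient 2, remainder 2
15 ÷ 2 → quotient 7, remainder 1
2 ÷ 1 → quotient 2, remainder 0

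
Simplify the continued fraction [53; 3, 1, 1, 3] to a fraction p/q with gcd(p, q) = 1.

1332/25

Use the convergent recurrence hₖ = aₖ·hₖ₋₁ + hₖ₋₂ (and likewise for the denominators kₖ):
a_0 = 53: 53/1
a_1 = 3: 160/3
a_2 = 1: 213/4
a_3 = 1: 373/7
a_4 = 3: 1332/25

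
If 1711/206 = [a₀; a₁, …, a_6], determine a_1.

Apply division with remainder until the remainder is 0:
⌊1711/206⌋ = 8, remainder 63
⌊206/63⌋ = 3, remainder 17

3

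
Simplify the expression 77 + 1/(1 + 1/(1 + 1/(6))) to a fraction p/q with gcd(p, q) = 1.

a_0 = 77: 77/1
a_1 = 1: 78/1
a_2 = 1: 155/2
a_3 = 6: 1008/13

1008/13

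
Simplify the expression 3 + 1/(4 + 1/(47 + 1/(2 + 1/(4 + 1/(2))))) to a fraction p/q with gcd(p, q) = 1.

12397/3816

Start with 2.
4 + 1/(2/1) = 4 + 1/2 = 9/2
2 + 1/(9/2) = 2 + 2/9 = 20/9
47 + 1/(20/9) = 47 + 9/20 = 949/20
4 + 1/(949/20) = 4 + 20/949 = 3816/949
3 + 1/(3816/949) = 3 + 949/3816 = 12397/3816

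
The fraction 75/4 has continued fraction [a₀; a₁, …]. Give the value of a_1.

⌊75/4⌋ = 18, remainder 3
⌊4/3⌋ = 1, remainder 1

1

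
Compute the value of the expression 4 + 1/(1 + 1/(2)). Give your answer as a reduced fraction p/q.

14/3

a_0 = 4: 4/1
a_1 = 1: 5/1
a_2 = 2: 14/3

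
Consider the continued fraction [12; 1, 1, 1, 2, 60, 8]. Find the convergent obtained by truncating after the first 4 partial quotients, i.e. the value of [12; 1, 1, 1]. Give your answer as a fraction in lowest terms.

Use the convergent recurrence hₖ = aₖ·hₖ₋₁ + hₖ₋₂ (and likewise for the denominators kₖ):
a_0 = 12: 12/1
a_1 = 1: 13/1
a_2 = 1: 25/2
a_3 = 1: 38/3

38/3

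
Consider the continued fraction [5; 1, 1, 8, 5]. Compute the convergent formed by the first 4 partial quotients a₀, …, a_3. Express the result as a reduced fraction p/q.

Start with 8.
1 + 1/(8/1) = 1 + 1/8 = 9/8
1 + 1/(9/8) = 1 + 8/9 = 17/9
5 + 1/(17/9) = 5 + 9/17 = 94/17

94/17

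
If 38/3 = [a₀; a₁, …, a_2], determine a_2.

2

Repeatedly divide and take the remainder:
⌊38/3⌋ = 12, remainder 2
⌊3/2⌋ = 1, remainder 1
⌊2/1⌋ = 2, remainder 0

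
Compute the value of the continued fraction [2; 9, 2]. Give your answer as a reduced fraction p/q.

40/19

Build up convergents one term at a time:
a_0 = 2: 2/1
a_1 = 9: 19/9
a_2 = 2: 40/19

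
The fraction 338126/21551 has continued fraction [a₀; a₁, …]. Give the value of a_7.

338126 = 15·21551 + 14861, so a_0 = 15
21551 = 1·14861 + 6690, so a_1 = 1
14861 = 2·6690 + 1481, so a_2 = 2
6690 = 4·1481 + 766, so a_3 = 4
1481 = 1·766 + 715, so a_4 = 1
766 = 1·715 + 51, so a_5 = 1
715 = 14·51 + 1, so a_6 = 14
51 = 51·1 + 0, so a_7 = 51

51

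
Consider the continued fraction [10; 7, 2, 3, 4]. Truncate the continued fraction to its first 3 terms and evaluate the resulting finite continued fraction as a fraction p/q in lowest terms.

152/15

Starting at the tail and folding back:
Start with 2.
7 + 1/(2/1) = 7 + 1/2 = 15/2
10 + 1/(15/2) = 10 + 2/15 = 152/15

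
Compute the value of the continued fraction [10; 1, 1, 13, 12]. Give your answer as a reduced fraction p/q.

3429/326

a_0 = 10: 10/1
a_1 = 1: 11/1
a_2 = 1: 21/2
a_3 = 13: 284/27
a_4 = 12: 3429/326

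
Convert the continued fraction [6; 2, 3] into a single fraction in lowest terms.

45/7

Start with 3.
2 + 1/(3/1) = 2 + 1/3 = 7/3
6 + 1/(7/3) = 6 + 3/7 = 45/7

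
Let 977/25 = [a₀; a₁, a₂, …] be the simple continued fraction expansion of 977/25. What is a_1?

12

977 ÷ 25 → quotient 39, remainder 2
25 ÷ 2 → quotient 12, remainder 1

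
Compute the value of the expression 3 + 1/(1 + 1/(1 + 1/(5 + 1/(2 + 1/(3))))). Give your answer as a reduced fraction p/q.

294/83

Start with 3.
2 + 1/(3/1) = 2 + 1/3 = 7/3
5 + 1/(7/3) = 5 + 3/7 = 38/7
1 + 1/(38/7) = 1 + 7/38 = 45/38
1 + 1/(45/38) = 1 + 38/45 = 83/45
3 + 1/(83/45) = 3 + 45/83 = 294/83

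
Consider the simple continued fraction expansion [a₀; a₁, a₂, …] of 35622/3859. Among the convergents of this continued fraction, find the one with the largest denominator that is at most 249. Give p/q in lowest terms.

a_0 = 9: 9/1  (≤ bound)
a_1 = 4: 37/4  (≤ bound)
a_2 = 3: 120/13  (≤ bound)
a_3 = 49: 5917/641  (> 249, stop)

120/13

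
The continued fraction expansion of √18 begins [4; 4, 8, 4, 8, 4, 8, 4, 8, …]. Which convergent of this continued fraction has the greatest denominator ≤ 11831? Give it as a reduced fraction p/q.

19601/4620

List convergents until the denominator exceeds the bound:
a_0 = 4: 4/1  (≤ bound)
a_1 = 4: 17/4  (≤ bound)
a_2 = 8: 140/33  (≤ bound)
a_3 = 4: 577/136  (≤ bound)
a_4 = 8: 4756/1121  (≤ bound)
a_5 = 4: 19601/4620  (≤ bound)
a_6 = 8: 161564/38081  (> 11831, stop)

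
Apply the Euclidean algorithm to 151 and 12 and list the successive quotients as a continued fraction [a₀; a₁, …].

[12; 1, 1, 2, 2]

⌊151/12⌋ = 12, remainder 7
⌊12/7⌋ = 1, remainder 5
⌊7/5⌋ = 1, remainder 2
⌊5/2⌋ = 2, remainder 1
⌊2/1⌋ = 2, remainder 0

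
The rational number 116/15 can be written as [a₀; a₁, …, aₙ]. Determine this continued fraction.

[7; 1, 2, 1, 3]

⌊116/15⌋ = 7, remainder 11
⌊15/11⌋ = 1, remainder 4
⌊11/4⌋ = 2, remainder 3
⌊4/3⌋ = 1, remainder 1
⌊3/1⌋ = 3, remainder 0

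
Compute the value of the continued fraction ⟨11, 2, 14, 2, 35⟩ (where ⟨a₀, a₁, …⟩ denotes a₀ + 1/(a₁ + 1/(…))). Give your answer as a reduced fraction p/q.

24448/2129

Compute successive convergents:
a_0 = 11: 11/1
a_1 = 2: 23/2
a_2 = 14: 333/29
a_3 = 2: 689/60
a_4 = 35: 24448/2129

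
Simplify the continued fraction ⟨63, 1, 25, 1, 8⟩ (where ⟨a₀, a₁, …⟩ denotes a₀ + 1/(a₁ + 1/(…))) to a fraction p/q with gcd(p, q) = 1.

Work from the innermost term outward:
Start with 8.
1 + 1/(8/1) = 1 + 1/8 = 9/8
25 + 1/(9/8) = 25 + 8/9 = 233/9
1 + 1/(233/9) = 1 + 9/233 = 242/233
63 + 1/(242/233) = 63 + 233/242 = 15479/242

15479/242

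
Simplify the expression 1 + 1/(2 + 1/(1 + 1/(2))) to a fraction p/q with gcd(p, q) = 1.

11/8

Build up convergents one term at a time:
a_0 = 1: 1/1
a_1 = 2: 3/2
a_2 = 1: 4/3
a_3 = 2: 11/8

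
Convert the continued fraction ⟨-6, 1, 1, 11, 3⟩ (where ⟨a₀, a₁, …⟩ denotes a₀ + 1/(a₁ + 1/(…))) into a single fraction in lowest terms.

-389/71

Compute successive convergents:
a_0 = -6: -6/1
a_1 = 1: -5/1
a_2 = 1: -11/2
a_3 = 11: -126/23
a_4 = 3: -389/71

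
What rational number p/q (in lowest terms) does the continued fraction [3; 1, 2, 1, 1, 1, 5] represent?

231/62

a_0 = 3: 3/1
a_1 = 1: 4/1
a_2 = 2: 11/3
a_3 = 1: 15/4
a_4 = 1: 26/7
a_5 = 1: 41/11
a_6 = 5: 231/62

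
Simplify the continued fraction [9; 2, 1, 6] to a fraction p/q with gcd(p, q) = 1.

a_0 = 9: 9/1
a_1 = 2: 19/2
a_2 = 1: 28/3
a_3 = 6: 187/20

187/20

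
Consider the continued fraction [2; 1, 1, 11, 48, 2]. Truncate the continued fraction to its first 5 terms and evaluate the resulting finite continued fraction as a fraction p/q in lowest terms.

2789/1106

Start with 48.
11 + 1/(48/1) = 11 + 1/48 = 529/48
1 + 1/(529/48) = 1 + 48/529 = 577/529
1 + 1/(577/529) = 1 + 529/577 = 1106/577
2 + 1/(1106/577) = 2 + 577/1106 = 2789/1106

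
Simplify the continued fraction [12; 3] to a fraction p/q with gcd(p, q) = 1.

37/3

Start with 3.
12 + 1/(3/1) = 12 + 1/3 = 37/3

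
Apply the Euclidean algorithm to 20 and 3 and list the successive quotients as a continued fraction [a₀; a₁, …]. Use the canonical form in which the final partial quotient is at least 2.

[6; 1, 2]

20 ÷ 3 → quotient 6, remainder 2
3 ÷ 2 → quotient 1, remainder 1
2 ÷ 1 → quotient 2, remainder 0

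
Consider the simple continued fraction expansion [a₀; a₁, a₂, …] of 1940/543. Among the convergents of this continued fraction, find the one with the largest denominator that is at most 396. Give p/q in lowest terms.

List convergents until the denominator exceeds the bound:
a_0 = 3: 3/1  (≤ bound)
a_1 = 1: 4/1  (≤ bound)
a_2 = 1: 7/2  (≤ bound)
a_3 = 2: 18/5  (≤ bound)
a_4 = 1: 25/7  (≤ bound)
a_5 = 14: 368/103  (≤ bound)
a_6 = 1: 393/110  (≤ bound)
a_7 = 4: 1940/543  (> 396, stop)

393/110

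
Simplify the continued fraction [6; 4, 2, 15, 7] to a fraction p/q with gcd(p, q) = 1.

Collapse the nested fraction from the inside out:
Start with 7.
15 + 1/(7/1) = 15 + 1/7 = 106/7
2 + 1/(106/7) = 2 + 7/106 = 219/106
4 + 1/(219/106) = 4 + 106/219 = 982/219
6 + 1/(982/219) = 6 + 219/982 = 6111/982

6111/982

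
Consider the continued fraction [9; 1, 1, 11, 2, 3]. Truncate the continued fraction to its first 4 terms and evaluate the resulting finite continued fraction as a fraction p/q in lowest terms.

Start with 11.
1 + 1/(11/1) = 1 + 1/11 = 12/11
1 + 1/(12/11) = 1 + 11/12 = 23/12
9 + 1/(23/12) = 9 + 12/23 = 219/23

219/23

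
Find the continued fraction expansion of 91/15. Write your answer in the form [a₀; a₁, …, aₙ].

91 ÷ 15 → quotient 6, remainder 1
15 ÷ 1 → quotient 15, remainder 0

[6; 15]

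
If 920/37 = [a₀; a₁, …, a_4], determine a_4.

⌊920/37⌋ = 24, remainder 32
⌊37/32⌋ = 1, remainder 5
⌊32/5⌋ = 6, remainder 2
⌊5/2⌋ = 2, remainder 1
⌊2/1⌋ = 2, remainder 0

2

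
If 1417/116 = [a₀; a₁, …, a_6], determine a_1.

1417 ÷ 116 → quotient 12, remainder 25
116 ÷ 25 → quotient 4, remainder 16

4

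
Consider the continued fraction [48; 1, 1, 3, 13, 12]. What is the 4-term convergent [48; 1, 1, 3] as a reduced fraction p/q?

340/7

Start with 3.
1 + 1/(3/1) = 1 + 1/3 = 4/3
1 + 1/(4/3) = 1 + 3/4 = 7/4
48 + 1/(7/4) = 48 + 4/7 = 340/7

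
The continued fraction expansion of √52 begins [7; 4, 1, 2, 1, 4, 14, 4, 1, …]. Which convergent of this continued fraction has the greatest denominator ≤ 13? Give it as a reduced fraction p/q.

a_0 = 7: 7/1  (≤ bound)
a_1 = 4: 29/4  (≤ bound)
a_2 = 1: 36/5  (≤ bound)
a_3 = 2: 101/14  (> 13, stop)

36/5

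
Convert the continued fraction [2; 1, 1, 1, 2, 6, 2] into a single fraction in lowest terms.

289/110

Collapse the nested fraction from the inside out:
Start with 2.
6 + 1/(2/1) = 6 + 1/2 = 13/2
2 + 1/(13/2) = 2 + 2/13 = 28/13
1 + 1/(28/13) = 1 + 13/28 = 41/28
1 + 1/(41/28) = 1 + 28/41 = 69/41
1 + 1/(69/41) = 1 + 41/69 = 110/69
2 + 1/(110/69) = 2 + 69/110 = 289/110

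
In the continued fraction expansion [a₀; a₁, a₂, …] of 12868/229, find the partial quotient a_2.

12868 = 56·229 + 44, so a_0 = 56
229 = 5·44 + 9, so a_1 = 5
44 = 4·9 + 8, so a_2 = 4

4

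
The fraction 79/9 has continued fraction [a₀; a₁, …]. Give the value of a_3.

2

⌊79/9⌋ = 8, remainder 7
⌊9/7⌋ = 1, remainder 2
⌊7/2⌋ = 3, remainder 1
⌊2/1⌋ = 2, remainder 0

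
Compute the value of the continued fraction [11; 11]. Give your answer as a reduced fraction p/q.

122/11

Start with 11.
11 + 1/(11/1) = 11 + 1/11 = 122/11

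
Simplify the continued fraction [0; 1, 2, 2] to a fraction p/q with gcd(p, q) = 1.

5/7

a_0 = 0: 0/1
a_1 = 1: 1/1
a_2 = 2: 2/3
a_3 = 2: 5/7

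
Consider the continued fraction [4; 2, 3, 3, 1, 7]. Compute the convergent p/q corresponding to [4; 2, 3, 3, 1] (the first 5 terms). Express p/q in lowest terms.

133/30

Start with 1.
3 + 1/(1/1) = 3 + 1/1 = 4/1
3 + 1/(4/1) = 3 + 1/4 = 13/4
2 + 1/(13/4) = 2 + 4/13 = 30/13
4 + 1/(30/13) = 4 + 13/30 = 133/30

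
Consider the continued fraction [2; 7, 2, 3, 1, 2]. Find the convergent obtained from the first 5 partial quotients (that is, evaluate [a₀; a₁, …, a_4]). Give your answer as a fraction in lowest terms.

143/67

a_0 = 2: 2/1
a_1 = 7: 15/7
a_2 = 2: 32/15
a_3 = 3: 111/52
a_4 = 1: 143/67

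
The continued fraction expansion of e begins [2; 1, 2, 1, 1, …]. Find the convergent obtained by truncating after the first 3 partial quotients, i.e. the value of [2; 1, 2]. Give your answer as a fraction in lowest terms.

8/3

Starting at the tail and folding back:
Start with 2.
1 + 1/(2/1) = 1 + 1/2 = 3/2
2 + 1/(3/2) = 2 + 2/3 = 8/3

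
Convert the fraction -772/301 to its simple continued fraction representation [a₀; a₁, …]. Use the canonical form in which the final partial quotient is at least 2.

⌊-772/301⌋ = -3, remainder 131
⌊301/131⌋ = 2, remainder 39
⌊131/39⌋ = 3, remainder 14
⌊39/14⌋ = 2, remainder 11
⌊14/11⌋ = 1, remainder 3
⌊11/3⌋ = 3, remainder 2
⌊3/2⌋ = 1, remainder 1
⌊2/1⌋ = 2, remainder 0

[-3; 2, 3, 2, 1, 3, 1, 2]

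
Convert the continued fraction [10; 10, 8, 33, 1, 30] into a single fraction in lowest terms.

864485/85603

Build up convergents one term at a time:
a_0 = 10: 10/1
a_1 = 10: 101/10
a_2 = 8: 818/81
a_3 = 33: 27095/2683
a_4 = 1: 27913/2764
a_5 = 30: 864485/85603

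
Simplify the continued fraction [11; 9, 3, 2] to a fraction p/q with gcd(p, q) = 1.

a_0 = 11: 11/1
a_1 = 9: 100/9
a_2 = 3: 311/28
a_3 = 2: 722/65

722/65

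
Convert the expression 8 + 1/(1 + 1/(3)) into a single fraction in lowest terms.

Starting at the tail and folding back:
Start with 3.
1 + 1/(3/1) = 1 + 1/3 = 4/3
8 + 1/(4/3) = 8 + 3/4 = 35/4

35/4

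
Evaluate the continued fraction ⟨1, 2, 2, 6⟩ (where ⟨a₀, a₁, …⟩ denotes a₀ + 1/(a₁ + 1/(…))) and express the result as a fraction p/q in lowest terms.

45/32

Use the convergent recurrence hₖ = aₖ·hₖ₋₁ + hₖ₋₂ (and likewise for the denominators kₖ):
a_0 = 1: 1/1
a_1 = 2: 3/2
a_2 = 2: 7/5
a_3 = 6: 45/32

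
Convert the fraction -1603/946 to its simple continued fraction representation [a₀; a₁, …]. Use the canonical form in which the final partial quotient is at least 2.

-1603 ÷ 946 → quotient -2, remainder 289
946 ÷ 289 → quotient 3, remainder 79
289 ÷ 79 → quotient 3, remainder 52
79 ÷ 52 → quotient 1, remainder 27
52 ÷ 27 → quotient 1, remainder 25
27 ÷ 25 → quotient 1, remainder 2
25 ÷ 2 → quotient 12, remainder 1
2 ÷ 1 → quotient 2, remainder 0

[-2; 3, 3, 1, 1, 1, 12, 2]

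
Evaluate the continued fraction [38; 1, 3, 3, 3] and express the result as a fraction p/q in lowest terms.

Start with 3.
3 + 1/(3/1) = 3 + 1/3 = 10/3
3 + 1/(10/3) = 3 + 3/10 = 33/10
1 + 1/(33/10) = 1 + 10/33 = 43/33
38 + 1/(43/33) = 38 + 33/43 = 1667/43

1667/43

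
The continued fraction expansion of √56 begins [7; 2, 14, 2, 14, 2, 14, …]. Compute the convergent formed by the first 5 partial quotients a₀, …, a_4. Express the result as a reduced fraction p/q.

6503/869

Starting at the tail and folding back:
Start with 14.
2 + 1/(14/1) = 2 + 1/14 = 29/14
14 + 1/(29/14) = 14 + 14/29 = 420/29
2 + 1/(420/29) = 2 + 29/420 = 869/420
7 + 1/(869/420) = 7 + 420/869 = 6503/869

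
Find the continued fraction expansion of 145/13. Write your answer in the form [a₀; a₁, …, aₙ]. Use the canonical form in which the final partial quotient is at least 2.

[11; 6, 2]

145 ÷ 13 → quotient 11, remainder 2
13 ÷ 2 → quotient 6, remainder 1
2 ÷ 1 → quotient 2, remainder 0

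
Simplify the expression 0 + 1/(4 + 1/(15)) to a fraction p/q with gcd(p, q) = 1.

Work from the innermost term outward:
Start with 15.
4 + 1/(15/1) = 4 + 1/15 = 61/15
0 + 1/(61/15) = 0 + 15/61 = 15/61

15/61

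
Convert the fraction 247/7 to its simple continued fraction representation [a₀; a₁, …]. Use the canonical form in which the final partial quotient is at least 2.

⌊247/7⌋ = 35, remainder 2
⌊7/2⌋ = 3, remainder 1
⌊2/1⌋ = 2, remainder 0

[35; 3, 2]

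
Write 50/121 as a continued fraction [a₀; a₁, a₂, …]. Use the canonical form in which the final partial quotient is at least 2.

⌊50/121⌋ = 0, remainder 50
⌊121/50⌋ = 2, remainder 21
⌊50/21⌋ = 2, remainder 8
⌊21/8⌋ = 2, remainder 5
⌊8/5⌋ = 1, remainder 3
⌊5/3⌋ = 1, remainder 2
⌊3/2⌋ = 1, remainder 1
⌊2/1⌋ = 2, remainder 0

[0; 2, 2, 2, 1, 1, 1, 2]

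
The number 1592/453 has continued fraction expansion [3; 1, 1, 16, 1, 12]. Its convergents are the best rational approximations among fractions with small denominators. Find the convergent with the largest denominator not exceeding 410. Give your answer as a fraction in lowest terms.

List convergents until the denominator exceeds the bound:
a_0 = 3: 3/1  (≤ bound)
a_1 = 1: 4/1  (≤ bound)
a_2 = 1: 7/2  (≤ bound)
a_3 = 16: 116/33  (≤ bound)
a_4 = 1: 123/35  (≤ bound)
a_5 = 12: 1592/453  (> 410, stop)

123/35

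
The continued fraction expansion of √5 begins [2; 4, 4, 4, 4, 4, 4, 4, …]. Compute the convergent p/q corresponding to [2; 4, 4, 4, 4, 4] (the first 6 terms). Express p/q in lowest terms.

Start with 4.
4 + 1/(4/1) = 4 + 1/4 = 17/4
4 + 1/(17/4) = 4 + 4/17 = 72/17
4 + 1/(72/17) = 4 + 17/72 = 305/72
4 + 1/(305/72) = 4 + 72/305 = 1292/305
2 + 1/(1292/305) = 2 + 305/1292 = 2889/1292

2889/1292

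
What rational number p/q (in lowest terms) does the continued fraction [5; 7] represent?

36/7

Build up convergents one term at a time:
a_0 = 5: 5/1
a_1 = 7: 36/7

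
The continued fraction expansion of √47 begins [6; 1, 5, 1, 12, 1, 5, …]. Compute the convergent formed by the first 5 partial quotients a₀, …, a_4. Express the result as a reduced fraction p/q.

Collapse the nested fraction from the inside out:
Start with 12.
1 + 1/(12/1) = 1 + 1/12 = 13/12
5 + 1/(13/12) = 5 + 12/13 = 77/13
1 + 1/(77/13) = 1 + 13/77 = 90/77
6 + 1/(90/77) = 6 + 77/90 = 617/90

617/90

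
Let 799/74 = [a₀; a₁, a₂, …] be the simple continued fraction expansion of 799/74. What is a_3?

799 ÷ 74 → quotient 10, remainder 59
74 ÷ 59 → quotient 1, remainder 15
59 ÷ 15 → quotient 3, remainder 14
15 ÷ 14 → quotient 1, remainder 1

1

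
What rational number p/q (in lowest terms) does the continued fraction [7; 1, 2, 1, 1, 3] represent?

Start with 3.
1 + 1/(3/1) = 1 + 1/3 = 4/3
1 + 1/(4/3) = 1 + 3/4 = 7/4
2 + 1/(7/4) = 2 + 4/7 = 18/7
1 + 1/(18/7) = 1 + 7/18 = 25/18
7 + 1/(25/18) = 7 + 18/25 = 193/25

193/25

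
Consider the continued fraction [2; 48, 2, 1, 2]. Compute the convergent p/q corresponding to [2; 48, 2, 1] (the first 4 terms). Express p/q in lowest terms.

Collapse the nested fraction from the inside out:
Start with 1.
2 + 1/(1/1) = 2 + 1/1 = 3/1
48 + 1/(3/1) = 48 + 1/3 = 145/3
2 + 1/(145/3) = 2 + 3/145 = 293/145

293/145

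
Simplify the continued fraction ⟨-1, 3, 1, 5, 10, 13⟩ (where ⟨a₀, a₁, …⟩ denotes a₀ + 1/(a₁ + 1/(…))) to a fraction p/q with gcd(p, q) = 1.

-2266/3065

Use the convergent recurrence hₖ = aₖ·hₖ₋₁ + hₖ₋₂ (and likewise for the denominators kₖ):
a_0 = -1: -1/1
a_1 = 3: -2/3
a_2 = 1: -3/4
a_3 = 5: -17/23
a_4 = 10: -173/234
a_5 = 13: -2266/3065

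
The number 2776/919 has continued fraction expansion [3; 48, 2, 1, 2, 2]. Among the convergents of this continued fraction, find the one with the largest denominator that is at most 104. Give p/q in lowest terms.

a_0 = 3: 3/1  (≤ bound)
a_1 = 48: 145/48  (≤ bound)
a_2 = 2: 293/97  (≤ bound)
a_3 = 1: 438/145  (> 104, stop)

293/97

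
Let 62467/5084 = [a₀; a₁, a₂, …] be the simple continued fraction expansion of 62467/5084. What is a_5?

2

62467 ÷ 5084 → quotient 12, remainder 1459
5084 ÷ 1459 → quotient 3, remainder 707
1459 ÷ 707 → quotient 2, remainder 45
707 ÷ 45 → quotient 15, remainder 32
45 ÷ 32 → quotient 1, remainder 13
32 ÷ 13 → quotient 2, remainder 6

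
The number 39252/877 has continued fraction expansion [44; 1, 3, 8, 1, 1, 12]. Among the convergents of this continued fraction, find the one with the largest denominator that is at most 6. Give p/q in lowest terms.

179/4

List convergents until the denominator exceeds the bound:
a_0 = 44: 44/1  (≤ bound)
a_1 = 1: 45/1  (≤ bound)
a_2 = 3: 179/4  (≤ bound)
a_3 = 8: 1477/33  (> 6, stop)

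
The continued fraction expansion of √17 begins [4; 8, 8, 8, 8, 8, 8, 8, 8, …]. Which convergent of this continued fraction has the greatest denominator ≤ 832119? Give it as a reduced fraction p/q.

a_0 = 4: 4/1  (≤ bound)
a_1 = 8: 33/8  (≤ bound)
a_2 = 8: 268/65  (≤ bound)
a_3 = 8: 2177/528  (≤ bound)
a_4 = 8: 17684/4289  (≤ bound)
a_5 = 8: 143649/34840  (≤ bound)
a_6 = 8: 1166876/283009  (≤ bound)
a_7 = 8: 9478657/2298912  (> 832119, stop)

1166876/283009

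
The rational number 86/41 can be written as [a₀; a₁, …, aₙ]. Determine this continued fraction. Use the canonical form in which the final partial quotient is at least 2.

Run the Euclidean algorithm, recording each quotient:
86 = 2·41 + 4, so a_0 = 2
41 = 10·4 + 1, so a_1 = 10
4 = 4·1 + 0, so a_2 = 4

[2; 10, 4]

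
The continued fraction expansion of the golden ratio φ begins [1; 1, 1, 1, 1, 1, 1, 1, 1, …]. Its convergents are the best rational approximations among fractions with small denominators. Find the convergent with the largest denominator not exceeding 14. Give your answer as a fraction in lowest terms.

21/13

a_0 = 1: 1/1  (≤ bound)
a_1 = 1: 2/1  (≤ bound)
a_2 = 1: 3/2  (≤ bound)
a_3 = 1: 5/3  (≤ bound)
a_4 = 1: 8/5  (≤ bound)
a_5 = 1: 13/8  (≤ bound)
a_6 = 1: 21/13  (≤ bound)
a_7 = 1: 34/21  (> 14, stop)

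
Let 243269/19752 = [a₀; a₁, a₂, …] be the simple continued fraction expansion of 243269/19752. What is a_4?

⌊243269/19752⌋ = 12, remainder 6245
⌊19752/6245⌋ = 3, remainder 1017
⌊6245/1017⌋ = 6, remainder 143
⌊1017/143⌋ = 7, remainder 16
⌊143/16⌋ = 8, remainder 15

8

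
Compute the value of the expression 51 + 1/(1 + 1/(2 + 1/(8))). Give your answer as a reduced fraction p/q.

1292/25

Collapse the nested fraction from the inside out:
Start with 8.
2 + 1/(8/1) = 2 + 1/8 = 17/8
1 + 1/(17/8) = 1 + 8/17 = 25/17
51 + 1/(25/17) = 51 + 17/25 = 1292/25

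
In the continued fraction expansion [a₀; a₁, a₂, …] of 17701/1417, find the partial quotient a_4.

17701 ÷ 1417 → quotient 12, remainder 697
1417 ÷ 697 → quotient 2, remainder 23
697 ÷ 23 → quotient 30, remainder 7
23 ÷ 7 → quotient 3, remainder 2
7 ÷ 2 → quotient 3, remainder 1

3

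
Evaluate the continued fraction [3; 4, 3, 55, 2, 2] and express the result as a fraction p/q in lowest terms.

11699/3621

Use the convergent recurrence hₖ = aₖ·hₖ₋₁ + hₖ₋₂ (and likewise for the denominators kₖ):
a_0 = 3: 3/1
a_1 = 4: 13/4
a_2 = 3: 42/13
a_3 = 55: 2323/719
a_4 = 2: 4688/1451
a_5 = 2: 11699/3621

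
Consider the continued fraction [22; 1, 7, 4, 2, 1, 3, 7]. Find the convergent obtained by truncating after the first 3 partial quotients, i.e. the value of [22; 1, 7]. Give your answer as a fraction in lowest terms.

183/8

Start with 7.
1 + 1/(7/1) = 1 + 1/7 = 8/7
22 + 1/(8/7) = 22 + 7/8 = 183/8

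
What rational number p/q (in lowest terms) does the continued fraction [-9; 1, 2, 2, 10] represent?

a_0 = -9: -9/1
a_1 = 1: -8/1
a_2 = 2: -25/3
a_3 = 2: -58/7
a_4 = 10: -605/73

-605/73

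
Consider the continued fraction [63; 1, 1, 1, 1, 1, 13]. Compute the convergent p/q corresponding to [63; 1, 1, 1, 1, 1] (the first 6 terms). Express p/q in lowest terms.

Start with 1.
1 + 1/(1/1) = 1 + 1/1 = 2/1
1 + 1/(2/1) = 1 + 1/2 = 3/2
1 + 1/(3/2) = 1 + 2/3 = 5/3
1 + 1/(5/3) = 1 + 3/5 = 8/5
63 + 1/(8/5) = 63 + 5/8 = 509/8

509/8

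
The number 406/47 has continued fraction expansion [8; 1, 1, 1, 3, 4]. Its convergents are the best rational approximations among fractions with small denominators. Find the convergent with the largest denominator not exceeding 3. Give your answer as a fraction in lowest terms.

26/3

a_0 = 8: 8/1  (≤ bound)
a_1 = 1: 9/1  (≤ bound)
a_2 = 1: 17/2  (≤ bound)
a_3 = 1: 26/3  (≤ bound)
a_4 = 3: 95/11  (> 3, stop)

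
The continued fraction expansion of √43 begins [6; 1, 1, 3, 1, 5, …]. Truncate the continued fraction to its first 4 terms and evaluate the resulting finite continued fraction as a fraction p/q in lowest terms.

46/7

Starting at the tail and folding back:
Start with 3.
1 + 1/(3/1) = 1 + 1/3 = 4/3
1 + 1/(4/3) = 1 + 3/4 = 7/4
6 + 1/(7/4) = 6 + 4/7 = 46/7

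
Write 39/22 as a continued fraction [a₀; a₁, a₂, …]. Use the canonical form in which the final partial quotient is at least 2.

⌊39/22⌋ = 1, remainder 17
⌊22/17⌋ = 1, remainder 5
⌊17/5⌋ = 3, remainder 2
⌊5/2⌋ = 2, remainder 1
⌊2/1⌋ = 2, remainder 0

[1; 1, 3, 2, 2]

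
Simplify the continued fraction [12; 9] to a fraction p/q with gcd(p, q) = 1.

109/9

Start with 9.
12 + 1/(9/1) = 12 + 1/9 = 109/9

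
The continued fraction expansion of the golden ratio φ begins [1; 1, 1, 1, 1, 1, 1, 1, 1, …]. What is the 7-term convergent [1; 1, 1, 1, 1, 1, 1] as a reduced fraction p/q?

Use the convergent recurrence hₖ = aₖ·hₖ₋₁ + hₖ₋₂ (and likewise for the denominators kₖ):
a_0 = 1: 1/1
a_1 = 1: 2/1
a_2 = 1: 3/2
a_3 = 1: 5/3
a_4 = 1: 8/5
a_5 = 1: 13/8
a_6 = 1: 21/13

21/13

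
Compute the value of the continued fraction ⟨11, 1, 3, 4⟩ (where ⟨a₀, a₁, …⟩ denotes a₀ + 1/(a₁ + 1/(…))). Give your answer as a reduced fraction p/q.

a_0 = 11: 11/1
a_1 = 1: 12/1
a_2 = 3: 47/4
a_3 = 4: 200/17

200/17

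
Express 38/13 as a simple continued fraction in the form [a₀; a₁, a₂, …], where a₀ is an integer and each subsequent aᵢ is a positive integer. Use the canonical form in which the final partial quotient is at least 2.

⌊38/13⌋ = 2, remainder 12
⌊13/12⌋ = 1, remainder 1
⌊12/1⌋ = 12, remainder 0

[2; 1, 12]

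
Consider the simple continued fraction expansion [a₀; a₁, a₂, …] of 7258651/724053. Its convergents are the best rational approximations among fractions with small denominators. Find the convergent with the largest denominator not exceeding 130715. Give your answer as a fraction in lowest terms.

a_0 = 10: 10/1  (≤ bound)
a_1 = 39: 391/39  (≤ bound)
a_2 = 1: 401/40  (≤ bound)
a_3 = 22: 9213/919  (≤ bound)
a_4 = 39: 359708/35881  (≤ bound)
a_5 = 2: 728629/72681  (≤ bound)
a_6 = 1: 1088337/108562  (≤ bound)
a_7 = 6: 7258651/724053  (> 130715, stop)

1088337/108562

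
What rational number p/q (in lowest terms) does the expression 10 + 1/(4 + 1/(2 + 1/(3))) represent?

317/31

Work from the innermost term outward:
Start with 3.
2 + 1/(3/1) = 2 + 1/3 = 7/3
4 + 1/(7/3) = 4 + 3/7 = 31/7
10 + 1/(31/7) = 10 + 7/31 = 317/31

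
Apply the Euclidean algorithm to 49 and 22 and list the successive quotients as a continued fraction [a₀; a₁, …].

Run the Euclidean algorithm, recording each quotient:
49 ÷ 22 → quotient 2, remainder 5
22 ÷ 5 → quotient 4, remainder 2
5 ÷ 2 → quotient 2, remainder 1
2 ÷ 1 → quotient 2, remainder 0

[2; 4, 2, 2]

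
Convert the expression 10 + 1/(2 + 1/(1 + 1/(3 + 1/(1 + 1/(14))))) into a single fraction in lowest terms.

2144/207

a_0 = 10: 10/1
a_1 = 2: 21/2
a_2 = 1: 31/3
a_3 = 3: 114/11
a_4 = 1: 145/14
a_5 = 14: 2144/207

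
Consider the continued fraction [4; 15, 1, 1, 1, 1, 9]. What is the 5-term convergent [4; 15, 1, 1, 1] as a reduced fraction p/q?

Use the convergent recurrence hₖ = aₖ·hₖ₋₁ + hₖ₋₂ (and likewise for the denominators kₖ):
a_0 = 4: 4/1
a_1 = 15: 61/15
a_2 = 1: 65/16
a_3 = 1: 126/31
a_4 = 1: 191/47

191/47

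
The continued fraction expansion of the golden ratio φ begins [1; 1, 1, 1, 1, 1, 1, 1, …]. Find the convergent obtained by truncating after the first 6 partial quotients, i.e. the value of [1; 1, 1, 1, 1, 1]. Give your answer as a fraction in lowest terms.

13/8

Starting at the tail and folding back:
Start with 1.
1 + 1/(1/1) = 1 + 1/1 = 2/1
1 + 1/(2/1) = 1 + 1/2 = 3/2
1 + 1/(3/2) = 1 + 2/3 = 5/3
1 + 1/(5/3) = 1 + 3/5 = 8/5
1 + 1/(8/5) = 1 + 5/8 = 13/8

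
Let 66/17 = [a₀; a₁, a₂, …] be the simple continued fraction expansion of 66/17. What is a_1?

⌊66/17⌋ = 3, remainder 15
⌊17/15⌋ = 1, remainder 2

1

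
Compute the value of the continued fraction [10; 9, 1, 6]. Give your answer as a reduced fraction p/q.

697/69

Compute successive convergents:
a_0 = 10: 10/1
a_1 = 9: 91/9
a_2 = 1: 101/10
a_3 = 6: 697/69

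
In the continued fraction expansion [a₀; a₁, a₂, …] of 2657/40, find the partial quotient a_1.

Run the Euclidean algorithm, recording each quotient:
2657 ÷ 40 → quotient 66, remainder 17
40 ÷ 17 → quotient 2, remainder 6

2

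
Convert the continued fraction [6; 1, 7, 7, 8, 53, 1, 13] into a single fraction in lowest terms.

2414693/351118

Compute successive convergents:
a_0 = 6: 6/1
a_1 = 1: 7/1
a_2 = 7: 55/8
a_3 = 7: 392/57
a_4 = 8: 3191/464
a_5 = 53: 169515/24649
a_6 = 1: 172706/25113
a_7 = 13: 2414693/351118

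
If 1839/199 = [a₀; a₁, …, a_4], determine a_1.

1839 = 9·199 + 48, so a_0 = 9
199 = 4·48 + 7, so a_1 = 4

4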